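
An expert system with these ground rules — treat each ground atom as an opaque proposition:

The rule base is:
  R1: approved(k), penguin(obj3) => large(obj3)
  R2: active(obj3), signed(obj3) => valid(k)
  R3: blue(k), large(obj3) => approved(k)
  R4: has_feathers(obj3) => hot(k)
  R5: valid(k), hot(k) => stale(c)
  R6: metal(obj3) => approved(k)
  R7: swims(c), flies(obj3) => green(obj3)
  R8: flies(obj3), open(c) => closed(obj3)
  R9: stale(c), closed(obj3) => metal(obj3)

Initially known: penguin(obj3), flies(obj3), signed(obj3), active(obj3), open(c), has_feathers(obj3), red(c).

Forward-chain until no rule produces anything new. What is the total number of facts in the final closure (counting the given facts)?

Round 1: R2 [active(obj3), signed(obj3) => valid(k)]; R4 [has_feathers(obj3) => hot(k)]; R8 [flies(obj3), open(c) => closed(obj3)]. Adds valid(k), hot(k), closed(obj3).
Round 2: R5 [valid(k), hot(k) => stale(c)]. Adds stale(c).
Round 3: R9 [stale(c), closed(obj3) => metal(obj3)]. Adds metal(obj3).
Round 4: R6 [metal(obj3) => approved(k)]. Adds approved(k).
Round 5: R1 [approved(k), penguin(obj3) => large(obj3)]. Adds large(obj3).
Closure: {active(obj3), approved(k), closed(obj3), flies(obj3), has_feathers(obj3), hot(k), large(obj3), metal(obj3), open(c), penguin(obj3), red(c), signed(obj3), stale(c), valid(k)} — 14 facts.

14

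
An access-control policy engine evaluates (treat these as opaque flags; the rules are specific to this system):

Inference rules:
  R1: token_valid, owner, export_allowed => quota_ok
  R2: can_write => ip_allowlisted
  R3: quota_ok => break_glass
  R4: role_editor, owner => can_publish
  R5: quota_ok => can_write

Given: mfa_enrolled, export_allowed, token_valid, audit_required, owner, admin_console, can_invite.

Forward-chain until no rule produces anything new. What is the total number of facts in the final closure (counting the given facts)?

Round 1: R1 [token_valid, owner, export_allowed => quota_ok]. New: quota_ok.
Round 2: R3 [quota_ok => break_glass]; R5 [quota_ok => can_write]. New: break_glass, can_write.
Round 3: R2 [can_write => ip_allowlisted]. New: ip_allowlisted.
Closure: {admin_console, audit_required, break_glass, can_invite, can_write, export_allowed, ip_allowlisted, mfa_enrolled, owner, quota_ok, token_valid} — 11 facts.

11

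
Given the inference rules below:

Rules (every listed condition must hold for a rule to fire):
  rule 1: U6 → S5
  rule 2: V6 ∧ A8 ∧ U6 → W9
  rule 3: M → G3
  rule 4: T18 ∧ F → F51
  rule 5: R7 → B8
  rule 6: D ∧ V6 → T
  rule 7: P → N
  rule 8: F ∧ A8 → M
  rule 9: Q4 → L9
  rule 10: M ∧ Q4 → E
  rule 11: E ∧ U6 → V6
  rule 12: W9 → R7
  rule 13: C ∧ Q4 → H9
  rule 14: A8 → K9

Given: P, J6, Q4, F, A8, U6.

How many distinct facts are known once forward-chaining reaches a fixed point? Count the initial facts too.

17

Round 1 fires rule 1, rule 7, rule 8, rule 9, rule 14, giving S5, N, M, L9, K9.
Round 2 fires rule 3, rule 10, giving G3, E.
Round 3 fires rule 11, giving V6.
Round 4 fires rule 2, giving W9.
Round 5 fires rule 12, giving R7.
Round 6 fires rule 5, giving B8.
Closure: {A8, B8, E, F, G3, J6, K9, L9, M, N, P, Q4, R7, S5, U6, V6, W9} — 17 facts.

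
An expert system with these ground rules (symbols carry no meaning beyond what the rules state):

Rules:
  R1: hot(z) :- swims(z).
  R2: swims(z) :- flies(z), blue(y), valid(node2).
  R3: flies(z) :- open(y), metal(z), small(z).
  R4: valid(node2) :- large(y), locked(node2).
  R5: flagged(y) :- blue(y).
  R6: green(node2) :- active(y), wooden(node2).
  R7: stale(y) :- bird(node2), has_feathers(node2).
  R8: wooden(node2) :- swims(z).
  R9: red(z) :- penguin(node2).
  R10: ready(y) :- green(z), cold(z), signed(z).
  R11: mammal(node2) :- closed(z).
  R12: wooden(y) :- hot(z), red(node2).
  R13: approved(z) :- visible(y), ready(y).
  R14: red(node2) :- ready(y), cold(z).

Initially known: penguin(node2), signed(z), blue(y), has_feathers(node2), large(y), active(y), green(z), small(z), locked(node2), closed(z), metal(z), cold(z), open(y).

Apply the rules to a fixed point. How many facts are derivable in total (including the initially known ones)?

Round 1: R3 [flies(z) :- open(y), metal(z), small(z).]; R4 [valid(node2) :- large(y), locked(node2).]; R5 [flagged(y) :- blue(y).]; R9 [red(z) :- penguin(node2).]; R10 [ready(y) :- green(z), cold(z), signed(z).]; R11 [mammal(node2) :- closed(z).]. New: flies(z), valid(node2), flagged(y), red(z), ready(y), mammal(node2).
Round 2: R2 [swims(z) :- flies(z), blue(y), valid(node2).]; R14 [red(node2) :- ready(y), cold(z).]. New: swims(z), red(node2).
Round 3: R1 [hot(z) :- swims(z).]; R8 [wooden(node2) :- swims(z).]. New: hot(z), wooden(node2).
Round 4: R6 [green(node2) :- active(y), wooden(node2).]; R12 [wooden(y) :- hot(z), red(node2).]. New: green(node2), wooden(y).
Closure: {active(y), blue(y), closed(z), cold(z), flagged(y), flies(z), green(node2), green(z), has_feathers(node2), hot(z), large(y), locked(node2), mammal(node2), metal(z), open(y), penguin(node2), ready(y), red(node2), red(z), signed(z), small(z), swims(z), valid(node2), wooden(node2), wooden(y)} — 25 facts.

25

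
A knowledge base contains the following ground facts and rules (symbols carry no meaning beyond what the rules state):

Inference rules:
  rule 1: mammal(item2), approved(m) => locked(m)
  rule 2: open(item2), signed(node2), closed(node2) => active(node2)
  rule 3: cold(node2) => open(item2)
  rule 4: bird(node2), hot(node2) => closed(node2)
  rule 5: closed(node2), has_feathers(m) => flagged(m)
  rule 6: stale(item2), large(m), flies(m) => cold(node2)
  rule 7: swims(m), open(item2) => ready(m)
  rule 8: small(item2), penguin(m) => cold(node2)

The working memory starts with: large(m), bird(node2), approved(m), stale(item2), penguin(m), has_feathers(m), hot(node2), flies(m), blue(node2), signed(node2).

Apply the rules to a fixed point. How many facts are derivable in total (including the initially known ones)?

Round 1: rule 4 [bird(node2), hot(node2) => closed(node2)]; rule 6 [stale(item2), large(m), flies(m) => cold(node2)]. New: closed(node2), cold(node2).
Round 2: rule 3 [cold(node2) => open(item2)]; rule 5 [closed(node2), has_feathers(m) => flagged(m)]. New: open(item2), flagged(m).
Round 3: rule 2 [open(item2), signed(node2), closed(node2) => active(node2)]. New: active(node2).
Closure: {active(node2), approved(m), bird(node2), blue(node2), closed(node2), cold(node2), flagged(m), flies(m), has_feathers(m), hot(node2), large(m), open(item2), penguin(m), signed(node2), stale(item2)} — 15 facts.

15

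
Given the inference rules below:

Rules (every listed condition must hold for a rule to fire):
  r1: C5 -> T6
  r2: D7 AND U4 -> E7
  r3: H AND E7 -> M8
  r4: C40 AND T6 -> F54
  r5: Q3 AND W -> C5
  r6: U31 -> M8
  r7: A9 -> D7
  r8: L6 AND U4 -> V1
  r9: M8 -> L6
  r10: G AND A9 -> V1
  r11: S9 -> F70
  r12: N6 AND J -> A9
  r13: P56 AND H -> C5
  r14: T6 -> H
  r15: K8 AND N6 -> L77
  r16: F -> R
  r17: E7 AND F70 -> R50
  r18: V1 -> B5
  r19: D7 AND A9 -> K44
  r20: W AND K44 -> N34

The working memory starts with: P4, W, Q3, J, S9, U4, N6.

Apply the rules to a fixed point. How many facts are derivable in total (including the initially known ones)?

Round 1 fires r5, r11, r12, giving C5, F70, A9.
Round 2 fires r1, r7, giving T6, D7.
Round 3 fires r2, r14, r19, giving E7, H, K44.
Round 4 fires r3, r17, r20, giving M8, R50, N34.
Round 5 fires r9, giving L6.
Round 6 fires r8, giving V1.
Round 7 fires r18, giving B5.
Closure: {A9, B5, C5, D7, E7, F70, H, J, K44, L6, M8, N34, N6, P4, Q3, R50, S9, T6, U4, V1, W} — 21 facts.

21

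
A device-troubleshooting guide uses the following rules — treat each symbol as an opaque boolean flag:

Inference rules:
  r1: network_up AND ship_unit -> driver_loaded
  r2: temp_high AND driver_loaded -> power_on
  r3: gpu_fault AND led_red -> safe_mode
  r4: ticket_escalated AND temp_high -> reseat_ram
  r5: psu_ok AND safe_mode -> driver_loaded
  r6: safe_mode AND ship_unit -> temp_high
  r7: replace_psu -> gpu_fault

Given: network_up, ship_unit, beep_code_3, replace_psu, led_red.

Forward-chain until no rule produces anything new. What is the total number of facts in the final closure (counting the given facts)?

Round 1: r1 [network_up AND ship_unit -> driver_loaded]; r7 [replace_psu -> gpu_fault]. Adds driver_loaded, gpu_fault.
Round 2: r3 [gpu_fault AND led_red -> safe_mode]. Adds safe_mode.
Round 3: r6 [safe_mode AND ship_unit -> temp_high]. Adds temp_high.
Round 4: r2 [temp_high AND driver_loaded -> power_on]. Adds power_on.
Closure: {beep_code_3, driver_loaded, gpu_fault, led_red, network_up, power_on, replace_psu, safe_mode, ship_unit, temp_high} — 10 facts.

10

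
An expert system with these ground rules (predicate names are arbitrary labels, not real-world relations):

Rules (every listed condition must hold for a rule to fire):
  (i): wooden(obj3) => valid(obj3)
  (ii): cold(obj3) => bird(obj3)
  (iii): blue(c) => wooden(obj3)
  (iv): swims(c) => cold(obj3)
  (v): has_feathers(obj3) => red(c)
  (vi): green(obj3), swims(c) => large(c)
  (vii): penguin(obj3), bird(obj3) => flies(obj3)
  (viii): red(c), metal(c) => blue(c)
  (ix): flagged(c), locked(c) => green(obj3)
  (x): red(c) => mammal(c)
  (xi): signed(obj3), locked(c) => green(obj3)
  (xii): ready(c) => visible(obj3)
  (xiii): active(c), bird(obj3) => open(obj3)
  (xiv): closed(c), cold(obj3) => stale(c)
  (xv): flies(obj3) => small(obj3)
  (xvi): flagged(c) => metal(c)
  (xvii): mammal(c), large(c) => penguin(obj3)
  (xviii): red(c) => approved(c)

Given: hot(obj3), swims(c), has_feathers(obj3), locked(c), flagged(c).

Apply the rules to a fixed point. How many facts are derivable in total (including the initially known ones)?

19

[1] (iv) [swims(c) => cold(obj3)]; (v) [has_feathers(obj3) => red(c)]; (ix) [flagged(c), locked(c) => green(obj3)]; (xvi) [flagged(c) => metal(c)]. ⇒ new: cold(obj3), red(c), green(obj3), metal(c).
[2] (ii) [cold(obj3) => bird(obj3)]; (vi) [green(obj3), swims(c) => large(c)]; (viii) [red(c), metal(c) => blue(c)]; (x) [red(c) => mammal(c)]; (xviii) [red(c) => approved(c)]. ⇒ new: bird(obj3), large(c), blue(c), mammal(c), approved(c).
[3] (iii) [blue(c) => wooden(obj3)]; (xvii) [mammal(c), large(c) => penguin(obj3)]. ⇒ new: wooden(obj3), penguin(obj3).
[4] (i) [wooden(obj3) => valid(obj3)]; (vii) [penguin(obj3), bird(obj3) => flies(obj3)]. ⇒ new: valid(obj3), flies(obj3).
[5] (xv) [flies(obj3) => small(obj3)]. ⇒ new: small(obj3).
Closure: {approved(c), bird(obj3), blue(c), cold(obj3), flagged(c), flies(obj3), green(obj3), has_feathers(obj3), hot(obj3), large(c), locked(c), mammal(c), metal(c), penguin(obj3), red(c), small(obj3), swims(c), valid(obj3), wooden(obj3)} — 19 facts.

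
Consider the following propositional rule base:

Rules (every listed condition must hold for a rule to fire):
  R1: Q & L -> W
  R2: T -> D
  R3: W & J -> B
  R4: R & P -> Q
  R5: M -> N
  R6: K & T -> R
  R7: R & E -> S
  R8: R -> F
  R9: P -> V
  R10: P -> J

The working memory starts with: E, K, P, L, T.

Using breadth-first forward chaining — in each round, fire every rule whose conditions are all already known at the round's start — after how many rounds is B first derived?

Round 1 — R2, R6, R9, R10, derive D, R, V, J.
Round 2 — R4, R7, R8, derive Q, S, F.
Round 3 — R1, derive W.
Round 4 — R3, derive B.
B first appears in round 4.

4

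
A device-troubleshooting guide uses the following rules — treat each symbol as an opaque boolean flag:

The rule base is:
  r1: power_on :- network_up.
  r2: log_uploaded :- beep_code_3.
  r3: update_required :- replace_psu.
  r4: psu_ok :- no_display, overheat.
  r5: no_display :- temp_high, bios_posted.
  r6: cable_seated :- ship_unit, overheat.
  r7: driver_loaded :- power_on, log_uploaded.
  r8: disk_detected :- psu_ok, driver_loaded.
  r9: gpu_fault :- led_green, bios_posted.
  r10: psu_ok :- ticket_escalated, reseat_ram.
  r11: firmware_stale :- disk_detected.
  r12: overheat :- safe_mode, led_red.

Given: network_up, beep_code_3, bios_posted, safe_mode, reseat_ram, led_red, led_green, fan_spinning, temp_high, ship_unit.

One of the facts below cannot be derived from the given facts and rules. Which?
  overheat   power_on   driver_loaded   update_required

Round 1: r1 [power_on :- network_up.]; r2 [log_uploaded :- beep_code_3.]; r5 [no_display :- temp_high, bios_posted.]; r9 [gpu_fault :- led_green, bios_posted.]; r12 [overheat :- safe_mode, led_red.]. Adds power_on, log_uploaded, no_display, gpu_fault, overheat.
Round 2: r4 [psu_ok :- no_display, overheat.]; r6 [cable_seated :- ship_unit, overheat.]; r7 [driver_loaded :- power_on, log_uploaded.]. Adds psu_ok, cable_seated, driver_loaded.
Round 3: r8 [disk_detected :- psu_ok, driver_loaded.]. Adds disk_detected.
Round 4: r11 [firmware_stale :- disk_detected.]. Adds firmware_stale.
Derived: driver_loaded (round 2), power_on (round 1), overheat (round 1). update_required never appears in any round.

update_required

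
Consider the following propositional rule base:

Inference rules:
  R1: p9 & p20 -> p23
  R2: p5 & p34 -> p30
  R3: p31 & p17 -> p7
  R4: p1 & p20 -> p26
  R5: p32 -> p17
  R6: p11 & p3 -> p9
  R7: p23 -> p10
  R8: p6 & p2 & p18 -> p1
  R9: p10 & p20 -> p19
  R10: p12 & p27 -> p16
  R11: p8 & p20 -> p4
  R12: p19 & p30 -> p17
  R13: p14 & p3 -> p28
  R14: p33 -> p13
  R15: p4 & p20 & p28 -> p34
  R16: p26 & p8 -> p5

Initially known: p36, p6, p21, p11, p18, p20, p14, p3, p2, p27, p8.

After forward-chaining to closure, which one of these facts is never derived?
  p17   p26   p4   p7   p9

p7

Round 1: R6 [p11 & p3 -> p9]; R8 [p6 & p2 & p18 -> p1]; R11 [p8 & p20 -> p4]; R13 [p14 & p3 -> p28]. Adds p9, p1, p4, p28.
Round 2: R1 [p9 & p20 -> p23]; R4 [p1 & p20 -> p26]; R15 [p4 & p20 & p28 -> p34]. Adds p23, p26, p34.
Round 3: R7 [p23 -> p10]; R16 [p26 & p8 -> p5]. Adds p10, p5.
Round 4: R2 [p5 & p34 -> p30]; R9 [p10 & p20 -> p19]. Adds p30, p19.
Round 5: R12 [p19 & p30 -> p17]. Adds p17.
Derived: p17 (round 5), p26 (round 2), p9 (round 1), p4 (round 1). p7 never appears in any round.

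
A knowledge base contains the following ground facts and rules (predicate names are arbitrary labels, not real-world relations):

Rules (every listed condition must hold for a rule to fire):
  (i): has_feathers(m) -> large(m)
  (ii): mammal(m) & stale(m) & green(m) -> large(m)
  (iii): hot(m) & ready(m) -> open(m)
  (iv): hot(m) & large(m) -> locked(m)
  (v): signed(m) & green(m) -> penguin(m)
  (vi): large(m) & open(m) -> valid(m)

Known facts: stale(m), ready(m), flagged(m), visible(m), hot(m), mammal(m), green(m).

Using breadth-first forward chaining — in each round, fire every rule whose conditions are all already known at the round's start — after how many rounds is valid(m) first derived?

2

Round 1: (ii) [mammal(m) & stale(m) & green(m) -> large(m)]; (iii) [hot(m) & ready(m) -> open(m)]. Adds large(m), open(m).
Round 2: (iv) [hot(m) & large(m) -> locked(m)]; (vi) [large(m) & open(m) -> valid(m)]. Adds locked(m), valid(m).
valid(m) first appears in round 2.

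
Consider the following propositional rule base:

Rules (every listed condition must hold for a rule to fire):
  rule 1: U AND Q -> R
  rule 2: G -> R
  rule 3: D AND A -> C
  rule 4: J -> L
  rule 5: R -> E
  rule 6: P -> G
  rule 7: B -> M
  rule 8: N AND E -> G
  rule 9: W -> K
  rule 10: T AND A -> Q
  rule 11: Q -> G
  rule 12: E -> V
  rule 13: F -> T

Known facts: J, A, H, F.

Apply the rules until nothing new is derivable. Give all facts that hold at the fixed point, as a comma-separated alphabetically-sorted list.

A, E, F, G, H, J, L, Q, R, T, V

Round 1 fires rule 4, rule 13, giving L, T.
Round 2 fires rule 10, giving Q.
Round 3 fires rule 11, giving G.
Round 4 fires rule 2, giving R.
Round 5 fires rule 5, giving E.
Round 6 fires rule 12, giving V.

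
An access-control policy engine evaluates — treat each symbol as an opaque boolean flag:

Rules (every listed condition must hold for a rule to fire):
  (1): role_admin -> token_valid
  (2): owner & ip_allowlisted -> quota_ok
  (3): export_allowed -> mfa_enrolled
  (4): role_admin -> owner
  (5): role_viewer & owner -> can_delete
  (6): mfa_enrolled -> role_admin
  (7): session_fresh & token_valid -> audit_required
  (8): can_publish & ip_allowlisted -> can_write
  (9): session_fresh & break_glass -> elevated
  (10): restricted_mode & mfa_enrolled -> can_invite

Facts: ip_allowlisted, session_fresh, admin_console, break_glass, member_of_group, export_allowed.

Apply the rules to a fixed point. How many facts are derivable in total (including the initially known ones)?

13

Round 1: (3) [export_allowed -> mfa_enrolled]; (9) [session_fresh & break_glass -> elevated]. Adds mfa_enrolled, elevated.
Round 2: (6) [mfa_enrolled -> role_admin]. Adds role_admin.
Round 3: (1) [role_admin -> token_valid]; (4) [role_admin -> owner]. Adds token_valid, owner.
Round 4: (2) [owner & ip_allowlisted -> quota_ok]; (7) [session_fresh & token_valid -> audit_required]. Adds quota_ok, audit_required.
Closure: {admin_console, audit_required, break_glass, elevated, export_allowed, ip_allowlisted, member_of_group, mfa_enrolled, owner, quota_ok, role_admin, session_fresh, token_valid} — 13 facts.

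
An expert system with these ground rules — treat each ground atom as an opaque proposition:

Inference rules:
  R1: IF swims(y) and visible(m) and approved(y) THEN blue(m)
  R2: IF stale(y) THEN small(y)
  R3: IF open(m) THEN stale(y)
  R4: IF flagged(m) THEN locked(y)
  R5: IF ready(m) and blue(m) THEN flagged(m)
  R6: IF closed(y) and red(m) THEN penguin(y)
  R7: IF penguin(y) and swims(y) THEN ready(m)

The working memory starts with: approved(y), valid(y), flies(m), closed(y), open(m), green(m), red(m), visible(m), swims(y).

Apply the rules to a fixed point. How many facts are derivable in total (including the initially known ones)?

16

Round 1: R1 [IF swims(y) and visible(m) and approved(y) THEN blue(m)]; R3 [IF open(m) THEN stale(y)]; R6 [IF closed(y) and red(m) THEN penguin(y)]. Adds blue(m), stale(y), penguin(y).
Round 2: R2 [IF stale(y) THEN small(y)]; R7 [IF penguin(y) and swims(y) THEN ready(m)]. Adds small(y), ready(m).
Round 3: R5 [IF ready(m) and blue(m) THEN flagged(m)]. Adds flagged(m).
Round 4: R4 [IF flagged(m) THEN locked(y)]. Adds locked(y).
Closure: {approved(y), blue(m), closed(y), flagged(m), flies(m), green(m), locked(y), open(m), penguin(y), ready(m), red(m), small(y), stale(y), swims(y), valid(y), visible(m)} — 16 facts.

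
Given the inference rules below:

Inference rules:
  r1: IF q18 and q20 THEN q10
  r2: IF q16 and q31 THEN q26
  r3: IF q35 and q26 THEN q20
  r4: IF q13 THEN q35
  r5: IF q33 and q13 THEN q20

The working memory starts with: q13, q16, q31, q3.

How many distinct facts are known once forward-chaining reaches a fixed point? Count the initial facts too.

Round 1 — r2, r4, derive q26, q35.
Round 2 — r3, derive q20.
Closure: {q13, q16, q20, q26, q3, q31, q35} — 7 facts.

7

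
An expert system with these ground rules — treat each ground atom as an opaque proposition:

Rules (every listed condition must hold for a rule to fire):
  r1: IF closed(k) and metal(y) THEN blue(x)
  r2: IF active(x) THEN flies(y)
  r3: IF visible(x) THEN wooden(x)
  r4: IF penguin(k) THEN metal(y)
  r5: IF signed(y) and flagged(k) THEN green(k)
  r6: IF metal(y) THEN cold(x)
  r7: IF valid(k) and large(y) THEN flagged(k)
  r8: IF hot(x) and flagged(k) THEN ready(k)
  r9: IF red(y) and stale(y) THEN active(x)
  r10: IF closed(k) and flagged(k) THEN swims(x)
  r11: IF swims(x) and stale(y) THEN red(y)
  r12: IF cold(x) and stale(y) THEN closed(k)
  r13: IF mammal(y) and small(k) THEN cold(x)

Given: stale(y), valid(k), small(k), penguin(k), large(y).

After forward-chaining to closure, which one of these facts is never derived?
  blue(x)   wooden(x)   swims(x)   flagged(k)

wooden(x)

Round 1 fires r4, r7, giving metal(y), flagged(k).
Round 2 fires r6, giving cold(x).
Round 3 fires r12, giving closed(k).
Round 4 fires r1, r10, giving blue(x), swims(x).
Round 5 fires r11, giving red(y).
Round 6 fires r9, giving active(x).
Round 7 fires r2, giving flies(y).
Derived: flagged(k) (round 1), blue(x) (round 4), swims(x) (round 4). wooden(x) never appears in any round.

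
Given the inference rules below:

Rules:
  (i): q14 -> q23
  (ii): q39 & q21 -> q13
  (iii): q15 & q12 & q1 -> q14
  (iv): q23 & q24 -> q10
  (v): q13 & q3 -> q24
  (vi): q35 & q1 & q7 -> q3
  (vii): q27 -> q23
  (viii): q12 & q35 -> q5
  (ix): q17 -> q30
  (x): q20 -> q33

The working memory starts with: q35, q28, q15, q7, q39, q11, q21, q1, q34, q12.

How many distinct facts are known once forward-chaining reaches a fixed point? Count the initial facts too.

Round 1: (ii) [q39 & q21 -> q13]; (iii) [q15 & q12 & q1 -> q14]; (vi) [q35 & q1 & q7 -> q3]; (viii) [q12 & q35 -> q5]. New: q13, q14, q3, q5.
Round 2: (i) [q14 -> q23]; (v) [q13 & q3 -> q24]. New: q23, q24.
Round 3: (iv) [q23 & q24 -> q10]. New: q10.
Closure: {q1, q10, q11, q12, q13, q14, q15, q21, q23, q24, q28, q3, q34, q35, q39, q5, q7} — 17 facts.

17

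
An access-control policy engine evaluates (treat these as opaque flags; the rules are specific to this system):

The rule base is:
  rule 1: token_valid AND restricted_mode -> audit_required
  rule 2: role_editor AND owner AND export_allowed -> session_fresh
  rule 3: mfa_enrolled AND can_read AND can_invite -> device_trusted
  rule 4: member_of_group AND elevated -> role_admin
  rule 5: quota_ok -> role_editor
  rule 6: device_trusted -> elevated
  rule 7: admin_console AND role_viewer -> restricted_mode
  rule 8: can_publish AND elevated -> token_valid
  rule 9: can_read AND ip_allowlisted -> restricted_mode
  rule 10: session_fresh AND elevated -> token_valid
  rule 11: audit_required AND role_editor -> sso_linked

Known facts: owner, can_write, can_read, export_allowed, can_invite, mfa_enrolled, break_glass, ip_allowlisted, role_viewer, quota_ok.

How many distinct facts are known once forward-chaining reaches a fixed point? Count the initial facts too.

Round 1 fires rule 3, rule 5, rule 9, giving device_trusted, role_editor, restricted_mode.
Round 2 fires rule 2, rule 6, giving session_fresh, elevated.
Round 3 fires rule 10, giving token_valid.
Round 4 fires rule 1, giving audit_required.
Round 5 fires rule 11, giving sso_linked.
Closure: {audit_required, break_glass, can_invite, can_read, can_write, device_trusted, elevated, export_allowed, ip_allowlisted, mfa_enrolled, owner, quota_ok, restricted_mode, role_editor, role_viewer, session_fresh, sso_linked, token_valid} — 18 facts.

18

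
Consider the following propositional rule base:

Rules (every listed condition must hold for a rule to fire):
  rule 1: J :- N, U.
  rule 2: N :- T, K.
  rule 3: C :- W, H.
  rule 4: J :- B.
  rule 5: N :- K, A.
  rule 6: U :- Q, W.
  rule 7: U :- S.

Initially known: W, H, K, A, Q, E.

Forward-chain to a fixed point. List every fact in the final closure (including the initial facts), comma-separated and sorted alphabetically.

Round 1 fires rule 3, rule 5, rule 6, giving C, N, U.
Round 2 fires rule 1, giving J.

A, C, E, H, J, K, N, Q, U, W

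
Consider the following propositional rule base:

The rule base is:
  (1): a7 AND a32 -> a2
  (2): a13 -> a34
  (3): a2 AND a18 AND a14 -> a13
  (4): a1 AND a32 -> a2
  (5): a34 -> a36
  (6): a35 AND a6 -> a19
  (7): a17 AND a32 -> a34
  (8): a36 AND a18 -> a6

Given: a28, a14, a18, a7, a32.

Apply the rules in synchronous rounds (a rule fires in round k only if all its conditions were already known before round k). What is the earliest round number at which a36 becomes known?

4

Round 1 — (1), derive a2.
Round 2 — (3), derive a13.
Round 3 — (2), derive a34.
Round 4 — (5), derive a36.
a36 first appears in round 4.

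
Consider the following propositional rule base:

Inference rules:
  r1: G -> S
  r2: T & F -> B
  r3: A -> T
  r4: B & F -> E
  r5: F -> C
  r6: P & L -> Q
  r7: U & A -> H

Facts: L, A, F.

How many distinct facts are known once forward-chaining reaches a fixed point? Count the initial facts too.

[1] r3 [A -> T]; r5 [F -> C]. ⇒ new: T, C.
[2] r2 [T & F -> B]. ⇒ new: B.
[3] r4 [B & F -> E]. ⇒ new: E.
Closure: {A, B, C, E, F, L, T} — 7 facts.

7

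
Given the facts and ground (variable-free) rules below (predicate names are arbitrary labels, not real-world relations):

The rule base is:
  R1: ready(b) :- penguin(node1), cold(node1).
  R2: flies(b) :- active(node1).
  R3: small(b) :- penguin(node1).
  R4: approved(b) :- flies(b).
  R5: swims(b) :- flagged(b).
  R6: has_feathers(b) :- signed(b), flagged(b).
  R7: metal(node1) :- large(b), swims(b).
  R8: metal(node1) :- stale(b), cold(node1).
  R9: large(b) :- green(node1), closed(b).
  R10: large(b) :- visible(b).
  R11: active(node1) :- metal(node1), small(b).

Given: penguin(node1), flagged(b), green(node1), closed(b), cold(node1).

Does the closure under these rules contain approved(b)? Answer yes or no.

Round 1: R1 [ready(b) :- penguin(node1), cold(node1).]; R3 [small(b) :- penguin(node1).]; R5 [swims(b) :- flagged(b).]; R9 [large(b) :- green(node1), closed(b).]. New: ready(b), small(b), swims(b), large(b).
Round 2: R7 [metal(node1) :- large(b), swims(b).]. New: metal(node1).
Round 3: R11 [active(node1) :- metal(node1), small(b).]. New: active(node1).
Round 4: R2 [flies(b) :- active(node1).]. New: flies(b).
Round 5: R4 [approved(b) :- flies(b).]. New: approved(b).
approved(b) appears in round 5, so it is derivable.

yes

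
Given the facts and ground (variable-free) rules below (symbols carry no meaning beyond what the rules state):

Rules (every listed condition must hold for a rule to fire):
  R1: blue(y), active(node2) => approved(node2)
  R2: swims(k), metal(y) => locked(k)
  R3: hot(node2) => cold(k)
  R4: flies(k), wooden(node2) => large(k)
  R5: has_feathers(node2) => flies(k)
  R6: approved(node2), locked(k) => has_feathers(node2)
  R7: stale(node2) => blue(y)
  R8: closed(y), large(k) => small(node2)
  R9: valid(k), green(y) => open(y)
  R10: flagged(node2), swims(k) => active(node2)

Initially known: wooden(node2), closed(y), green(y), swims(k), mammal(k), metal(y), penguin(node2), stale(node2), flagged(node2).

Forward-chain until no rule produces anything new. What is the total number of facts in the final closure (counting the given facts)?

Round 1: R2 [swims(k), metal(y) => locked(k)]; R7 [stale(node2) => blue(y)]; R10 [flagged(node2), swims(k) => active(node2)]. New: locked(k), blue(y), active(node2).
Round 2: R1 [blue(y), active(node2) => approved(node2)]. New: approved(node2).
Round 3: R6 [approved(node2), locked(k) => has_feathers(node2)]. New: has_feathers(node2).
Round 4: R5 [has_feathers(node2) => flies(k)]. New: flies(k).
Round 5: R4 [flies(k), wooden(node2) => large(k)]. New: large(k).
Round 6: R8 [closed(y), large(k) => small(node2)]. New: small(node2).
Closure: {active(node2), approved(node2), blue(y), closed(y), flagged(node2), flies(k), green(y), has_feathers(node2), large(k), locked(k), mammal(k), metal(y), penguin(node2), small(node2), stale(node2), swims(k), wooden(node2)} — 17 facts.

17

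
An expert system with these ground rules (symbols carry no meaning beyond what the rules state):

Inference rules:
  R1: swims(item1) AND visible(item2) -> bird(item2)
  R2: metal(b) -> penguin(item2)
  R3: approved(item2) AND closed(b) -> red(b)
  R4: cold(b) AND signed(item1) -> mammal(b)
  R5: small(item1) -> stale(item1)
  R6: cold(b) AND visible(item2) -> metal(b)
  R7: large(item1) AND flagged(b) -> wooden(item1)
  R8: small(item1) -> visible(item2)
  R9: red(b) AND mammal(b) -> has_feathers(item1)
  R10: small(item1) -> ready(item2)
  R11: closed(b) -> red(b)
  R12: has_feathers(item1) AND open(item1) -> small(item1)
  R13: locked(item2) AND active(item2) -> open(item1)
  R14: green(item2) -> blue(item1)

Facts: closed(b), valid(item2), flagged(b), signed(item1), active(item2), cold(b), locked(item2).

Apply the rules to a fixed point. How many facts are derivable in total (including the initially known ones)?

17

[1] R4 [cold(b) AND signed(item1) -> mammal(b)]; R11 [closed(b) -> red(b)]; R13 [locked(item2) AND active(item2) -> open(item1)]. ⇒ new: mammal(b), red(b), open(item1).
[2] R9 [red(b) AND mammal(b) -> has_feathers(item1)]. ⇒ new: has_feathers(item1).
[3] R12 [has_feathers(item1) AND open(item1) -> small(item1)]. ⇒ new: small(item1).
[4] R5 [small(item1) -> stale(item1)]; R8 [small(item1) -> visible(item2)]; R10 [small(item1) -> ready(item2)]. ⇒ new: stale(item1), visible(item2), ready(item2).
[5] R6 [cold(b) AND visible(item2) -> metal(b)]. ⇒ new: metal(b).
[6] R2 [metal(b) -> penguin(item2)]. ⇒ new: penguin(item2).
Closure: {active(item2), closed(b), cold(b), flagged(b), has_feathers(item1), locked(item2), mammal(b), metal(b), open(item1), penguin(item2), ready(item2), red(b), signed(item1), small(item1), stale(item1), valid(item2), visible(item2)} — 17 facts.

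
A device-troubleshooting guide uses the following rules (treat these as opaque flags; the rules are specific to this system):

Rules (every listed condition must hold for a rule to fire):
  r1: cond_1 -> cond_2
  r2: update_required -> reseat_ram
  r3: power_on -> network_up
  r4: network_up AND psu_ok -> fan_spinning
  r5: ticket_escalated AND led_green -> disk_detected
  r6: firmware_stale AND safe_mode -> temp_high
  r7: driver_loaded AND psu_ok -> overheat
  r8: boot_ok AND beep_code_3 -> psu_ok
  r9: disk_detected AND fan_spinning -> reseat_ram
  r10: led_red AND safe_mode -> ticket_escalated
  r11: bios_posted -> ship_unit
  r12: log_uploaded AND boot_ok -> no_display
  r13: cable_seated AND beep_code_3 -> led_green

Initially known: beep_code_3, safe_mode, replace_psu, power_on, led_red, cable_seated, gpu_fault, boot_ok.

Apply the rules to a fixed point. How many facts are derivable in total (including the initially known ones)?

15

Round 1: r3 [power_on -> network_up]; r8 [boot_ok AND beep_code_3 -> psu_ok]; r10 [led_red AND safe_mode -> ticket_escalated]; r13 [cable_seated AND beep_code_3 -> led_green]. New: network_up, psu_ok, ticket_escalated, led_green.
Round 2: r4 [network_up AND psu_ok -> fan_spinning]; r5 [ticket_escalated AND led_green -> disk_detected]. New: fan_spinning, disk_detected.
Round 3: r9 [disk_detected AND fan_spinning -> reseat_ram]. New: reseat_ram.
Closure: {beep_code_3, boot_ok, cable_seated, disk_detected, fan_spinning, gpu_fault, led_green, led_red, network_up, power_on, psu_ok, replace_psu, reseat_ram, safe_mode, ticket_escalated} — 15 facts.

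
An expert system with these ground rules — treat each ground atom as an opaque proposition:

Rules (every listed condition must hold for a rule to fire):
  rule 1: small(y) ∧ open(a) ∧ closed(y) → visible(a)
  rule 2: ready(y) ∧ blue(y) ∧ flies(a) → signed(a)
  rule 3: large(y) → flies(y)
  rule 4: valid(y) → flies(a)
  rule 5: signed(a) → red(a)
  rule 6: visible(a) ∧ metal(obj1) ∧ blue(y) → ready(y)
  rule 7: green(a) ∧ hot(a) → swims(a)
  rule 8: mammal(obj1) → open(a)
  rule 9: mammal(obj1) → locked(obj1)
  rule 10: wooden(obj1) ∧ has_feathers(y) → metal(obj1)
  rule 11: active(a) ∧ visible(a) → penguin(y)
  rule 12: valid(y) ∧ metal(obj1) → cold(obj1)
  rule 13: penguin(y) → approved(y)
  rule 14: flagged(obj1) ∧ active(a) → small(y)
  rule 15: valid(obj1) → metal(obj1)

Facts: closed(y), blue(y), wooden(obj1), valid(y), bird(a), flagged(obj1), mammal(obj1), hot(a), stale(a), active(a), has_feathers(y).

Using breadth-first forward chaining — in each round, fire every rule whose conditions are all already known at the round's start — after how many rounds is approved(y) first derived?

Round 1 fires rule 4, rule 8, rule 9, rule 10, rule 14, giving flies(a), open(a), locked(obj1), metal(obj1), small(y).
Round 2 fires rule 1, rule 12, giving visible(a), cold(obj1).
Round 3 fires rule 6, rule 11, giving ready(y), penguin(y).
Round 4 fires rule 2, rule 13, giving signed(a), approved(y).
approved(y) first appears in round 4.

4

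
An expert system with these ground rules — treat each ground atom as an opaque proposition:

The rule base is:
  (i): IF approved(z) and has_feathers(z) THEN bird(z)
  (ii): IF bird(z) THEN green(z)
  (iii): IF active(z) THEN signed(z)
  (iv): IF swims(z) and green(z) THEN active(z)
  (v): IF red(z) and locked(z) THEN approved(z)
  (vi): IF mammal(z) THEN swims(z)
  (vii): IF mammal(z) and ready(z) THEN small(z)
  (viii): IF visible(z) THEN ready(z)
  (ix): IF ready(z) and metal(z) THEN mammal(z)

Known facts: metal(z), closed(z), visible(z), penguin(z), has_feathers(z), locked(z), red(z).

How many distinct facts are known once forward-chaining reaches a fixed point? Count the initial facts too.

Round 1: (v) [IF red(z) and locked(z) THEN approved(z)]; (viii) [IF visible(z) THEN ready(z)]. Adds approved(z), ready(z).
Round 2: (i) [IF approved(z) and has_feathers(z) THEN bird(z)]; (ix) [IF ready(z) and metal(z) THEN mammal(z)]. Adds bird(z), mammal(z).
Round 3: (ii) [IF bird(z) THEN green(z)]; (vi) [IF mammal(z) THEN swims(z)]; (vii) [IF mammal(z) and ready(z) THEN small(z)]. Adds green(z), swims(z), small(z).
Round 4: (iv) [IF swims(z) and green(z) THEN active(z)]. Adds active(z).
Round 5: (iii) [IF active(z) THEN signed(z)]. Adds signed(z).
Closure: {active(z), approved(z), bird(z), closed(z), green(z), has_feathers(z), locked(z), mammal(z), metal(z), penguin(z), ready(z), red(z), signed(z), small(z), swims(z), visible(z)} — 16 facts.

16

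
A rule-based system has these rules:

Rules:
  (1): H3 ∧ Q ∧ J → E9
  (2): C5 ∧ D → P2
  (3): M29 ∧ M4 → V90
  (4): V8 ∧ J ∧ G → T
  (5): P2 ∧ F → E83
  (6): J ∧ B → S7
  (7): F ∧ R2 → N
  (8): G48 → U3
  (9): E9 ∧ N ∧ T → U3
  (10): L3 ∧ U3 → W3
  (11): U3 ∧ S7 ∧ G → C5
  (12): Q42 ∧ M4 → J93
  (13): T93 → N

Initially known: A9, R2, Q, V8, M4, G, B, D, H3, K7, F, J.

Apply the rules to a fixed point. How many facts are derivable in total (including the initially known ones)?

20

Round 1 fires (1), (4), (6), (7), giving E9, T, S7, N.
Round 2 fires (9), giving U3.
Round 3 fires (11), giving C5.
Round 4 fires (2), giving P2.
Round 5 fires (5), giving E83.
Closure: {A9, B, C5, D, E83, E9, F, G, H3, J, K7, M4, N, P2, Q, R2, S7, T, U3, V8} — 20 facts.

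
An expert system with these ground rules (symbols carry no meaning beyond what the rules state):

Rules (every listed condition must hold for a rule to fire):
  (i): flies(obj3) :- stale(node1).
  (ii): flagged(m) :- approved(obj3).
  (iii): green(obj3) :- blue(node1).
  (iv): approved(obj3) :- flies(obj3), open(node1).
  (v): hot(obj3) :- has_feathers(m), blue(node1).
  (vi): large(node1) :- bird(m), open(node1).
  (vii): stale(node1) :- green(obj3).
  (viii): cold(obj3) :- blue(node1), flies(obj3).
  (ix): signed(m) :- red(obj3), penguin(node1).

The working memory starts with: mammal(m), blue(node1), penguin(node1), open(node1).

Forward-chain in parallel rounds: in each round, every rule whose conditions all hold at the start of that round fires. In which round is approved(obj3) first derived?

Round 1: (iii) [green(obj3) :- blue(node1).]. New: green(obj3).
Round 2: (vii) [stale(node1) :- green(obj3).]. New: stale(node1).
Round 3: (i) [flies(obj3) :- stale(node1).]. New: flies(obj3).
Round 4: (iv) [approved(obj3) :- flies(obj3), open(node1).]; (viii) [cold(obj3) :- blue(node1), flies(obj3).]. New: approved(obj3), cold(obj3).
approved(obj3) first appears in round 4.

4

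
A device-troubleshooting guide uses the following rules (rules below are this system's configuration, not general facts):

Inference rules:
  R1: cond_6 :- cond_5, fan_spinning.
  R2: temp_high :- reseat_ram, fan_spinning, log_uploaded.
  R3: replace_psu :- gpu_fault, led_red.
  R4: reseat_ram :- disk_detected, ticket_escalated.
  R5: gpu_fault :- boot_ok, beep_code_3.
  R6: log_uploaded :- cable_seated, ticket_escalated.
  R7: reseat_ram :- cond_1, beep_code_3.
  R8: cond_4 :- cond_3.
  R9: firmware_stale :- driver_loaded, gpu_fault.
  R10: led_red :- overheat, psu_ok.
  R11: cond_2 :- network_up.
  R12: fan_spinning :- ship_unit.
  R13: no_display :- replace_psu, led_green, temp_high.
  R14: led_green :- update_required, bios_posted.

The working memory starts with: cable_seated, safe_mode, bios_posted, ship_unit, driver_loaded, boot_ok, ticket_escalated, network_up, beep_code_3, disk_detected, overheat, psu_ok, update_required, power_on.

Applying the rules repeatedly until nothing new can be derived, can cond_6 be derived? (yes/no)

Round 1 — R4, R5, R6, R10, R11, R12, R14, derive reseat_ram, gpu_fault, log_uploaded, led_red, cond_2, fan_spinning, led_green.
Round 2 — R2, R3, R9, derive temp_high, replace_psu, firmware_stale.
Round 3 — R13, derive no_display.
Fixed point reached. cond_6 is concluded only by R1; R1 needs cond_5 (never derived).

no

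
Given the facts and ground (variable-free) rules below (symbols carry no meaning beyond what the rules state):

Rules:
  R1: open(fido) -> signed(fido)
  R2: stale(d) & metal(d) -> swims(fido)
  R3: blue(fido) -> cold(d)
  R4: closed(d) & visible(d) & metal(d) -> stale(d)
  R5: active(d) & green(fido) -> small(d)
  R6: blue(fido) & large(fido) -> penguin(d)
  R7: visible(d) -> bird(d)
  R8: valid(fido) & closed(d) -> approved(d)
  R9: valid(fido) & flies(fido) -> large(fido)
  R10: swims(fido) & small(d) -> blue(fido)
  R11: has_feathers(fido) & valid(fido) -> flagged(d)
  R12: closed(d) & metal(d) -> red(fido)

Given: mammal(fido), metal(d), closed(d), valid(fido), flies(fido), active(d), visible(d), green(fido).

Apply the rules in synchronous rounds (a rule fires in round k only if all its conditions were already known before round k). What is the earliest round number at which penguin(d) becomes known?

4

Round 1: R4 [closed(d) & visible(d) & metal(d) -> stale(d)]; R5 [active(d) & green(fido) -> small(d)]; R7 [visible(d) -> bird(d)]; R8 [valid(fido) & closed(d) -> approved(d)]; R9 [valid(fido) & flies(fido) -> large(fido)]; R12 [closed(d) & metal(d) -> red(fido)]. New: stale(d), small(d), bird(d), approved(d), large(fido), red(fido).
Round 2: R2 [stale(d) & metal(d) -> swims(fido)]. New: swims(fido).
Round 3: R10 [swims(fido) & small(d) -> blue(fido)]. New: blue(fido).
Round 4: R3 [blue(fido) -> cold(d)]; R6 [blue(fido) & large(fido) -> penguin(d)]. New: cold(d), penguin(d).
penguin(d) first appears in round 4.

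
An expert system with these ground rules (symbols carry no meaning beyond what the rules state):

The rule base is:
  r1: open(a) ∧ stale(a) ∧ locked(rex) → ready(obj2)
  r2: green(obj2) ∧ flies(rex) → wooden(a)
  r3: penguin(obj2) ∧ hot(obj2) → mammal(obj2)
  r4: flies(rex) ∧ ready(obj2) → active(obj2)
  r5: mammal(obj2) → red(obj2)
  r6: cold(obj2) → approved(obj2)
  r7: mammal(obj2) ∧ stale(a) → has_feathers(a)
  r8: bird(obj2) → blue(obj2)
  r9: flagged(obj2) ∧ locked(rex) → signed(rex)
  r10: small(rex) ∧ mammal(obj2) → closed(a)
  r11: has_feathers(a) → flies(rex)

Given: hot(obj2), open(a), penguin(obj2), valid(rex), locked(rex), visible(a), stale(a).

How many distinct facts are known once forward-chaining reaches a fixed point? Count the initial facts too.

13

Round 1 fires r1, r3, giving ready(obj2), mammal(obj2).
Round 2 fires r5, r7, giving red(obj2), has_feathers(a).
Round 3 fires r11, giving flies(rex).
Round 4 fires r4, giving active(obj2).
Closure: {active(obj2), flies(rex), has_feathers(a), hot(obj2), locked(rex), mammal(obj2), open(a), penguin(obj2), ready(obj2), red(obj2), stale(a), valid(rex), visible(a)} — 13 facts.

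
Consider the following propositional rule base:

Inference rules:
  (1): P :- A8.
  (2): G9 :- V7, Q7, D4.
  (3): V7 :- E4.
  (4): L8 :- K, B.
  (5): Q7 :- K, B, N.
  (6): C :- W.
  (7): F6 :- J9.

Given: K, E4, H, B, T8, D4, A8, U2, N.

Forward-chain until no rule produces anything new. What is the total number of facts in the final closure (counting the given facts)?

Round 1: (1) [P :- A8.]; (3) [V7 :- E4.]; (4) [L8 :- K, B.]; (5) [Q7 :- K, B, N.]. New: P, V7, L8, Q7.
Round 2: (2) [G9 :- V7, Q7, D4.]. New: G9.
Closure: {A8, B, D4, E4, G9, H, K, L8, N, P, Q7, T8, U2, V7} — 14 facts.

14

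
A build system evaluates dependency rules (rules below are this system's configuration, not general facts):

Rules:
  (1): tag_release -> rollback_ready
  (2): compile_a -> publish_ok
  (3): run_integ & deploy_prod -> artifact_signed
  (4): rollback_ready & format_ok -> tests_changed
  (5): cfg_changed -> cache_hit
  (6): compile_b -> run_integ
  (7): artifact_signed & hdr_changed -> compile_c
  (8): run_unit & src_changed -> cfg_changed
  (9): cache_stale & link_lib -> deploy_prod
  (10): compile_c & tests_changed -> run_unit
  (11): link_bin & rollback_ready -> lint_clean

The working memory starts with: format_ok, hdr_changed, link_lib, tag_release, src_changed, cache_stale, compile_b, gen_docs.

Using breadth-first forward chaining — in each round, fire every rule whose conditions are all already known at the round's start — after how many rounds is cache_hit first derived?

[1] (1) [tag_release -> rollback_ready]; (6) [compile_b -> run_integ]; (9) [cache_stale & link_lib -> deploy_prod]. ⇒ new: rollback_ready, run_integ, deploy_prod.
[2] (3) [run_integ & deploy_prod -> artifact_signed]; (4) [rollback_ready & format_ok -> tests_changed]. ⇒ new: artifact_signed, tests_changed.
[3] (7) [artifact_signed & hdr_changed -> compile_c]. ⇒ new: compile_c.
[4] (10) [compile_c & tests_changed -> run_unit]. ⇒ new: run_unit.
[5] (8) [run_unit & src_changed -> cfg_changed]. ⇒ new: cfg_changed.
[6] (5) [cfg_changed -> cache_hit]. ⇒ new: cache_hit.
cache_hit first appears in round 6.

6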